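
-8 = -8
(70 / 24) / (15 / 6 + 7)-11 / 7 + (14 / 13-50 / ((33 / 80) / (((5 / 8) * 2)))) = -5770465 / 38038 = -151.70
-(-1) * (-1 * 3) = -3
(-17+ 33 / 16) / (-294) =239 / 4704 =0.05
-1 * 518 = -518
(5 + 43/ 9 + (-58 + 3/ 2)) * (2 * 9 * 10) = -8410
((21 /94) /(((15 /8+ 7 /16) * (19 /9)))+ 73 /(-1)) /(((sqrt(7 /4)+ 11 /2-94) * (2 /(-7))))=-2.93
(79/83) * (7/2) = 553/166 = 3.33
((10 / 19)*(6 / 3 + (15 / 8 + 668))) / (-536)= -26875 / 40736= -0.66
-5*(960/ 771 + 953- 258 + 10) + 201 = -855868/ 257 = -3330.23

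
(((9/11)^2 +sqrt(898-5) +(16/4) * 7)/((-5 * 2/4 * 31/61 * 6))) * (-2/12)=1.28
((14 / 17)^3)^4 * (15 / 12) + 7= 4149223051077447 / 582622237229761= 7.12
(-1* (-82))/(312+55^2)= 82/3337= 0.02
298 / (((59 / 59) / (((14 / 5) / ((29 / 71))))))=296212 / 145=2042.84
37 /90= 0.41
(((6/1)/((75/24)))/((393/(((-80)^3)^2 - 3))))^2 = 17592186044013346816002304/10725625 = 1640201484203796684.67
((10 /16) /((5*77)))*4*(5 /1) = 5 /154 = 0.03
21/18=7/6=1.17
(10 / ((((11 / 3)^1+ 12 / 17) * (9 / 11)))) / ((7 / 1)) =1870 / 4683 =0.40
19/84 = 0.23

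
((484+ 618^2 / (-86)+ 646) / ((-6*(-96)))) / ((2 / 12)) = -35593 / 1032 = -34.49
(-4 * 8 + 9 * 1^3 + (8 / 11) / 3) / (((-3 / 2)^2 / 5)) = -15020 / 297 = -50.57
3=3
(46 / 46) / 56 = 1 / 56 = 0.02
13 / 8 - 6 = -4.38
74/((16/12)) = 111/2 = 55.50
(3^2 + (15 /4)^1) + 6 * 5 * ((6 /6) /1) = 171 /4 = 42.75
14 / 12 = 7 / 6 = 1.17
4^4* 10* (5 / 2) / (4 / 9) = 14400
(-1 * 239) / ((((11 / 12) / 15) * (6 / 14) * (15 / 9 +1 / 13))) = -978705 / 187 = -5233.72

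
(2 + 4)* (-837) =-5022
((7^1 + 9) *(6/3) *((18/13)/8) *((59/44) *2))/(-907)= -2124/129701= -0.02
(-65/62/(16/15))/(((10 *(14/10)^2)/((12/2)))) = -14625/48608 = -0.30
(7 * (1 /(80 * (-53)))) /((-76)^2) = -7 /24490240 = -0.00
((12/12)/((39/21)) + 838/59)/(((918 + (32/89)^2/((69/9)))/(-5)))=-3433238635/42759499874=-0.08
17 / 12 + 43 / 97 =2165 / 1164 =1.86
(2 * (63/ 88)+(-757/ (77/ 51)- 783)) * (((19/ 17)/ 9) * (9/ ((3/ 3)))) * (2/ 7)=-7507869/ 18326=-409.68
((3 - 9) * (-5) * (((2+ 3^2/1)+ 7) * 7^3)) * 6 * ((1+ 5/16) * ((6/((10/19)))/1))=33256251/2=16628125.50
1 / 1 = 1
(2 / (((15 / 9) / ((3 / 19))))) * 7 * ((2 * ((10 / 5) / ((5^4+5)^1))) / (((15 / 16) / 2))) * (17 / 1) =2176 / 7125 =0.31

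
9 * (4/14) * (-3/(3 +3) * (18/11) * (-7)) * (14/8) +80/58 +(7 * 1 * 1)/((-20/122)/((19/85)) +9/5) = 18993419/563354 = 33.71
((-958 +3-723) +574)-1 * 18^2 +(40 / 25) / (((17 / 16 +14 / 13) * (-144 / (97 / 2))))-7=-28740919 / 20025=-1435.25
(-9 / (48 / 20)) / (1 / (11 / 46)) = -165 / 184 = -0.90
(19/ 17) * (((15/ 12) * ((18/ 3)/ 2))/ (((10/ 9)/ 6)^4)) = 30292137/ 8500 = 3563.78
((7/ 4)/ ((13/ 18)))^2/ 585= 441/ 43940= 0.01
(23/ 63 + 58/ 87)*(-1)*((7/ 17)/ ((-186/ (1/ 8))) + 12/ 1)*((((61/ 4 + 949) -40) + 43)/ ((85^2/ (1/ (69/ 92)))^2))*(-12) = 3053480573/ 623920662225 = 0.00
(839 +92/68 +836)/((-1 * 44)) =-14249/374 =-38.10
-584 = -584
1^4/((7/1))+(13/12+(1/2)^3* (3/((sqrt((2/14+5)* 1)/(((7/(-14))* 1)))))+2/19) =2125/1596- sqrt(7)/32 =1.25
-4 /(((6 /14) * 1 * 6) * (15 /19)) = -1.97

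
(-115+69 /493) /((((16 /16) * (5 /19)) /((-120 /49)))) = 25821456 /24157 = 1068.90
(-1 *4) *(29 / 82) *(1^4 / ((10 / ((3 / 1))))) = -87 / 205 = -0.42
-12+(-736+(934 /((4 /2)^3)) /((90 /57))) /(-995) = -1353353 /119400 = -11.33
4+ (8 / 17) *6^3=1796 / 17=105.65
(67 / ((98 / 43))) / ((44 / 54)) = 77787 / 2156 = 36.08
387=387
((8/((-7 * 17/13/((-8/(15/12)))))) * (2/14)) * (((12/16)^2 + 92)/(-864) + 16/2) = 1418443/224910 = 6.31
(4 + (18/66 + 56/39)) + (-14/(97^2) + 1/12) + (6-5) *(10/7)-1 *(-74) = 3059816607/37673636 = 81.22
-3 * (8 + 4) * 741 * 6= -160056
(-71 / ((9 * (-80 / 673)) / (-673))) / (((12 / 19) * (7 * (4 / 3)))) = -611001221 / 80640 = -7576.90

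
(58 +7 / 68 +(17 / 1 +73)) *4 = 10071 / 17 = 592.41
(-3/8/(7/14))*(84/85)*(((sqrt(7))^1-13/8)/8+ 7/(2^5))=-63*sqrt(7)/680-63/5440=-0.26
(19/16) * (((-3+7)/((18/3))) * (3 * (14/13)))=133/52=2.56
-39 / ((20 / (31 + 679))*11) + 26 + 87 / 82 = -98.80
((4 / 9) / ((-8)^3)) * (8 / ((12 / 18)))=-1 / 96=-0.01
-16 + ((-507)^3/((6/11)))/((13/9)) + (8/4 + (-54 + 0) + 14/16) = -165411098.62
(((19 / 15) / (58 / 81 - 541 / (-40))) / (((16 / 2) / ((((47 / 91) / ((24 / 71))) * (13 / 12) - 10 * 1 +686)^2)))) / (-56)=-35461106368771 / 388948697088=-91.17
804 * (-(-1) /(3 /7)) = 1876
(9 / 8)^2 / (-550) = -81 / 35200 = -0.00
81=81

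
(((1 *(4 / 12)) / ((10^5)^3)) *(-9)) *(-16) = 0.00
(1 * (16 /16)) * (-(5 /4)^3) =-125 /64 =-1.95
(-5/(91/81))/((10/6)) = -243/91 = -2.67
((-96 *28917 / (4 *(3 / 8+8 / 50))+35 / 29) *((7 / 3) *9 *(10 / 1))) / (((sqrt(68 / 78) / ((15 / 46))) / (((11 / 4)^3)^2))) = -11231266572436766625 *sqrt(1326) / 9939132416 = -41148311674.69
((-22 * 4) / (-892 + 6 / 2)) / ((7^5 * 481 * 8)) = 11 / 7186824463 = 0.00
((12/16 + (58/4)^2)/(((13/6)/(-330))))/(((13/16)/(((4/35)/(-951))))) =1782528/375011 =4.75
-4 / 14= -2 / 7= -0.29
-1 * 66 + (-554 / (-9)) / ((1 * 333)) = -197248 / 2997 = -65.82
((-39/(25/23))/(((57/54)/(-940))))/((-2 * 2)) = -758862/95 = -7988.02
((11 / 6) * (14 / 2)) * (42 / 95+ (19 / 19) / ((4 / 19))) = 151921 / 2280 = 66.63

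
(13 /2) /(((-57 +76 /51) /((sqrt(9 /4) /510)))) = -39 /113240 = -0.00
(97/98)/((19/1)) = 97/1862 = 0.05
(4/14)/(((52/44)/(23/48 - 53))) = -27731/2184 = -12.70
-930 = -930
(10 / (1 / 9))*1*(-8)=-720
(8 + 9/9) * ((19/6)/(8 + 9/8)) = 228/73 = 3.12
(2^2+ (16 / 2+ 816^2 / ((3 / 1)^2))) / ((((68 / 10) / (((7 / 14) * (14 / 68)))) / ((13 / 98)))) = 148.60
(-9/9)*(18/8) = -9/4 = -2.25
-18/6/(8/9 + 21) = -27/197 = -0.14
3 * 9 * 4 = 108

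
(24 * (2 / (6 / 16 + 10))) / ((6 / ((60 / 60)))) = 64 / 83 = 0.77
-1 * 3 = -3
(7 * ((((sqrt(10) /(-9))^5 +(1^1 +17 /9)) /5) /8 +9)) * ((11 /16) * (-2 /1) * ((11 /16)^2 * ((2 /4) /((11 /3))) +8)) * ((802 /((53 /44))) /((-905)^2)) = -2290123222079 /4000511232000 +1402402463 * sqrt(10) /524947083863040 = -0.57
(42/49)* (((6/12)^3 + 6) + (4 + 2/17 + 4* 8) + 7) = 20091/476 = 42.21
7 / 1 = 7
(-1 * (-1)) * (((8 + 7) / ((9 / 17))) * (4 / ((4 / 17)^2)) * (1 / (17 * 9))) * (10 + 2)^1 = 1445 / 9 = 160.56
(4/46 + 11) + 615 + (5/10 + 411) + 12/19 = 907403/874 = 1038.22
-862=-862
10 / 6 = 1.67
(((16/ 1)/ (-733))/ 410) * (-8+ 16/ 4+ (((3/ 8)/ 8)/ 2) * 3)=503/ 2404240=0.00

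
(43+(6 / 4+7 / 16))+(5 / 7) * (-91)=-321 / 16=-20.06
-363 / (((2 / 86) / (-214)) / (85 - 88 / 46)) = 6383362986 / 23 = 277537521.13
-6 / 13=-0.46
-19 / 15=-1.27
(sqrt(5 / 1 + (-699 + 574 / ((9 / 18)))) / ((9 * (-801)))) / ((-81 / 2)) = 2 * sqrt(454) / 583929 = 0.00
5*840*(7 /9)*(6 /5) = 3920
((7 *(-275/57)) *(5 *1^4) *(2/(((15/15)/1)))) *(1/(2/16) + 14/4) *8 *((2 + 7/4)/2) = -1106875/19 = -58256.58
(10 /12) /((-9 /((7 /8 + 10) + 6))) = -25 /16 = -1.56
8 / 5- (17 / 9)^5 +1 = -6331648 / 295245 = -21.45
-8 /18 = -4 /9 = -0.44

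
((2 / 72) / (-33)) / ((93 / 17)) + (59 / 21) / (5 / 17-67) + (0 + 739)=12001521827 / 16241148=738.96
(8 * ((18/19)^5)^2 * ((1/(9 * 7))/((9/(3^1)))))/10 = 528958107648/214587319023035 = 0.00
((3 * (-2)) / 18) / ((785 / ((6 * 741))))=-1482 / 785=-1.89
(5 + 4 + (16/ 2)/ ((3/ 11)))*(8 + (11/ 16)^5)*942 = 154364093245/ 524288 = 294426.14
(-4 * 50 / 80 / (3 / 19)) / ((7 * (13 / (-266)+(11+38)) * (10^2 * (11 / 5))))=-361 / 1718772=-0.00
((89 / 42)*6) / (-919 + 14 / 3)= -267 / 19201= -0.01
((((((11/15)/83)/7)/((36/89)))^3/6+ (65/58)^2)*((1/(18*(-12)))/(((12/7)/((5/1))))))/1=-195716594667663954499/11540480079288732364800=-0.02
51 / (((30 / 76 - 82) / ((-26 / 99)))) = 16796 / 102333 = 0.16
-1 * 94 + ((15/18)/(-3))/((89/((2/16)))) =-1204709/12816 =-94.00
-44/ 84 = -0.52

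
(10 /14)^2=25 /49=0.51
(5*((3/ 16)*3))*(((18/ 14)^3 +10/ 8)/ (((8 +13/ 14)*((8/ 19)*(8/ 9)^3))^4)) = 10738406684725133212953/ 54975581388800000000000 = 0.20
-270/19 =-14.21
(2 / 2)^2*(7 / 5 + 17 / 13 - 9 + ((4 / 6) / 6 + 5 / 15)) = -5.85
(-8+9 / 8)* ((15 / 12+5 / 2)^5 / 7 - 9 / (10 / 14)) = -36798201 / 57344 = -641.71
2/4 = 1/2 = 0.50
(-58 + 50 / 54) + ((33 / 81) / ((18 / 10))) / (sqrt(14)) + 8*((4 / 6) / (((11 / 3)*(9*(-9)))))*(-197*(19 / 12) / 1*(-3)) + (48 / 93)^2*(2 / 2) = -63029729 / 856251 + 55*sqrt(14) / 3402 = -73.55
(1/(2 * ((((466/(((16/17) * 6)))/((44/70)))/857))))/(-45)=-150832/2079525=-0.07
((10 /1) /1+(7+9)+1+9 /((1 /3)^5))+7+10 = 2231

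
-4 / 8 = -1 / 2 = -0.50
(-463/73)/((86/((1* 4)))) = -926/3139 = -0.29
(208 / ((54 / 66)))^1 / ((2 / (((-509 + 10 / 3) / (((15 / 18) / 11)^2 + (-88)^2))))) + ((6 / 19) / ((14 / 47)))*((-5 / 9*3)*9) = -325749439361 / 13459422711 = -24.20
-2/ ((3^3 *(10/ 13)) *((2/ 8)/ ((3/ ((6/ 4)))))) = -104/ 135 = -0.77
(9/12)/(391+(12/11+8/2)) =33/17428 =0.00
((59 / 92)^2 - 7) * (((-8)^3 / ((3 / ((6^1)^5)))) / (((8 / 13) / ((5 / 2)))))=18791248320 / 529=35522208.54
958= 958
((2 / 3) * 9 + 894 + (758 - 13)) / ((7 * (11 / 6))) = 1410 / 11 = 128.18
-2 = -2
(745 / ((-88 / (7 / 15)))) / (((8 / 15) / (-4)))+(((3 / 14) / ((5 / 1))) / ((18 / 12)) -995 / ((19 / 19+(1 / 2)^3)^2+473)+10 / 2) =6088127053 / 186974480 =32.56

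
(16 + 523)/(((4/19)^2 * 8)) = 194579/128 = 1520.15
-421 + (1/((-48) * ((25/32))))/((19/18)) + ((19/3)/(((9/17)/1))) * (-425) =-70605274/12825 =-5505.28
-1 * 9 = -9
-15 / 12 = -5 / 4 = -1.25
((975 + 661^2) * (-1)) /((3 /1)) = -437896 /3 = -145965.33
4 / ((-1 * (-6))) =2 / 3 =0.67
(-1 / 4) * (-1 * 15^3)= 3375 / 4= 843.75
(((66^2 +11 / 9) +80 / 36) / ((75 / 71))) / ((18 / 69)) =12814151 / 810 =15819.94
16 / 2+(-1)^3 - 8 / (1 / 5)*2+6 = -67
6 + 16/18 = 62/9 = 6.89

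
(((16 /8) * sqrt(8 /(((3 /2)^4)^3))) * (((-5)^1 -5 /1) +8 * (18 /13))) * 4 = 14336 * sqrt(2) /9477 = 2.14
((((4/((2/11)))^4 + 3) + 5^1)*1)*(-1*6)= -1405584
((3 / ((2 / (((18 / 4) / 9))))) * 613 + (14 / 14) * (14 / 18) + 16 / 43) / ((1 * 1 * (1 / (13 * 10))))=46375745 / 774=59916.98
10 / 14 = 0.71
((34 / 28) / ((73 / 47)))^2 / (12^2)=638401 / 150405696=0.00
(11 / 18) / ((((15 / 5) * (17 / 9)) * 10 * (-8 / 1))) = -11 / 8160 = -0.00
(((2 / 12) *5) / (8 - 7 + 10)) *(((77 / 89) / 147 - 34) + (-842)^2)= 6624950905 / 123354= 53706.82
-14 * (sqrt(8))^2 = -112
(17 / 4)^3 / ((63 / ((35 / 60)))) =4913 / 6912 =0.71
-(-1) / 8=1 / 8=0.12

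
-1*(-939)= 939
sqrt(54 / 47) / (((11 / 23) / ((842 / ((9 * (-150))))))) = -9683 * sqrt(282) / 116325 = -1.40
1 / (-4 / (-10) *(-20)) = -1 / 8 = -0.12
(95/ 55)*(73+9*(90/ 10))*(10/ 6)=1330/ 3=443.33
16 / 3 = 5.33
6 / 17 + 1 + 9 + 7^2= 1009 / 17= 59.35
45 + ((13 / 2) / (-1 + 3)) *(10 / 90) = 1633 / 36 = 45.36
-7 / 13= -0.54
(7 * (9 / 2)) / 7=9 / 2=4.50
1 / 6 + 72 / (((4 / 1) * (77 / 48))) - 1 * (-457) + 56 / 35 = 1085671 / 2310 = 469.99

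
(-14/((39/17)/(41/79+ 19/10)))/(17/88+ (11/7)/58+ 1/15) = -312494952/6074231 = -51.45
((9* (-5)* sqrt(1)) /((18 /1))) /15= -1 /6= -0.17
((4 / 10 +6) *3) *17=1632 / 5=326.40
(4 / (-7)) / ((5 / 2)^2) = -16 / 175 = -0.09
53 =53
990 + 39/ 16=15879/ 16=992.44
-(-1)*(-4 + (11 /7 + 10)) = 53 /7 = 7.57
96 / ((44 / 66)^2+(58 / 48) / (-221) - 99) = -1527552 / 1568303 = -0.97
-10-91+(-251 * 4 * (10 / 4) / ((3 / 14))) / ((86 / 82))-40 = -1458929 / 129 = -11309.53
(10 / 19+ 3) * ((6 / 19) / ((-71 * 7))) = -402 / 179417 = -0.00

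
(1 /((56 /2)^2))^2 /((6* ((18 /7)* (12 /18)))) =1 /6322176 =0.00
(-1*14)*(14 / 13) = -15.08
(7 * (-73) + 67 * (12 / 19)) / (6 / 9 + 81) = -5343 / 931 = -5.74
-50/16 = -25/8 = -3.12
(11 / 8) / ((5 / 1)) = 11 / 40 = 0.28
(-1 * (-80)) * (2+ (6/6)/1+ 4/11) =2960/11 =269.09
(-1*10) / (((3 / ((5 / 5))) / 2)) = -20 / 3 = -6.67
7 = 7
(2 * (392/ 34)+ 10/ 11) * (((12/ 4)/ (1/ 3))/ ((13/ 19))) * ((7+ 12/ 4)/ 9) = 851580/ 2431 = 350.30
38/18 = 19/9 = 2.11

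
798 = 798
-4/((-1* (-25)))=-4/25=-0.16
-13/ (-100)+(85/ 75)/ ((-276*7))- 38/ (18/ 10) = -253354/ 12075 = -20.98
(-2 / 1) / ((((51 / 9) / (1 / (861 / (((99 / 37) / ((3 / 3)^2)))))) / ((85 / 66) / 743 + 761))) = -111954009 / 134128589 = -0.83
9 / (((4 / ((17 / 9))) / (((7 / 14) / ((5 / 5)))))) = 17 / 8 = 2.12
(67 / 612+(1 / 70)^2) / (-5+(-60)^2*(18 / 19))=390583 / 12127334625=0.00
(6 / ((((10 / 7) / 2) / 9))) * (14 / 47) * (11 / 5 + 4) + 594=862002 / 1175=733.62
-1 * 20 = -20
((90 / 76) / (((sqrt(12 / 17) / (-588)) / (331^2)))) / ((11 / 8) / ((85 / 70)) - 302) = 16427576340 * sqrt(51) / 388721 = 301800.93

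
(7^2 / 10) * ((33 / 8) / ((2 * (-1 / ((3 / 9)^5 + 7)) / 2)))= -458689 / 3240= -141.57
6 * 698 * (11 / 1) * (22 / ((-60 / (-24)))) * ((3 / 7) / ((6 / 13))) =376441.37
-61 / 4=-15.25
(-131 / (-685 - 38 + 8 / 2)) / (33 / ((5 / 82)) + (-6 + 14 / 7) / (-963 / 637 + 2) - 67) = 203705 / 521016879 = 0.00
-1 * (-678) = 678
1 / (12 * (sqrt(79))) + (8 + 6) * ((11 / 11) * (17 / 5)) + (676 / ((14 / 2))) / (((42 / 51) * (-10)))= sqrt(79) / 948 + 8789 / 245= 35.88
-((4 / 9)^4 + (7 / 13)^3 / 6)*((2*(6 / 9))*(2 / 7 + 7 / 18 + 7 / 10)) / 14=-162375433 / 19070405991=-0.01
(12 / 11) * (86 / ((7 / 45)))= 46440 / 77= 603.12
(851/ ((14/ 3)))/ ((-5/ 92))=-117438/ 35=-3355.37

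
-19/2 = -9.50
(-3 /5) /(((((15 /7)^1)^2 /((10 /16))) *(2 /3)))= -49 /400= -0.12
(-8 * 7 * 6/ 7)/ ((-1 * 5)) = 48/ 5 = 9.60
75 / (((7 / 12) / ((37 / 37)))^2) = 220.41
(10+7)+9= 26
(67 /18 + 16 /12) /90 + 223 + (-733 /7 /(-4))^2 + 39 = 300810121 /317520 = 947.37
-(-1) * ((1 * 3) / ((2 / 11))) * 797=26301 / 2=13150.50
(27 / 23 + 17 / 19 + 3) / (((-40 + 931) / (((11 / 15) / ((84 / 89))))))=39427 / 8920044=0.00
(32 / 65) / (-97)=-32 / 6305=-0.01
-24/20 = -1.20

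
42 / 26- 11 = -122 / 13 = -9.38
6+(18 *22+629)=1031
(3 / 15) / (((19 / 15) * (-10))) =-3 / 190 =-0.02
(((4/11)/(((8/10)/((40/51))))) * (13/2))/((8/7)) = 2.03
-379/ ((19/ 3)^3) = -10233/ 6859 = -1.49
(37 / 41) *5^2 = 22.56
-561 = -561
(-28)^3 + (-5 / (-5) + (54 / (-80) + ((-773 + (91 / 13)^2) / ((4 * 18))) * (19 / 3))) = -23776589 / 1080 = -22015.36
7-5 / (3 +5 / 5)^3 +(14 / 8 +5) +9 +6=1835 / 64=28.67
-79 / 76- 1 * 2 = -231 / 76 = -3.04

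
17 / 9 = 1.89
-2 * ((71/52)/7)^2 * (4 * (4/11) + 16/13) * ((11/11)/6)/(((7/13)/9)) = -362952/637637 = -0.57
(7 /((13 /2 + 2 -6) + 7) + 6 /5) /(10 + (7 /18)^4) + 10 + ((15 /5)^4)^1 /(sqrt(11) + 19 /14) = 27.52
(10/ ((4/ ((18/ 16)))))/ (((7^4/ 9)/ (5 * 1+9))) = 0.15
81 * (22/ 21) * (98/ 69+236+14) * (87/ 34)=149418324/ 2737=54592.01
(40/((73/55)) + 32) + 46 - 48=60.14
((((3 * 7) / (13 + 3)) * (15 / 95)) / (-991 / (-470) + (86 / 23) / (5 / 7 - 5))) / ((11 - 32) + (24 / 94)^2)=-150439527 / 18784472360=-0.01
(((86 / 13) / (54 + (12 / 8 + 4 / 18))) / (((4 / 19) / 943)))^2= 48078677986641 / 170015521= 282789.93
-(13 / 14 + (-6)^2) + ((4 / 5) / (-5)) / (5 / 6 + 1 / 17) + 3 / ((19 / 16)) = -2989579 / 86450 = -34.58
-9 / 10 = -0.90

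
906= 906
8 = 8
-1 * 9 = -9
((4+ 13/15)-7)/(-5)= 32/75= 0.43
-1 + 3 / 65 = -62 / 65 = -0.95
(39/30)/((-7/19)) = -247/70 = -3.53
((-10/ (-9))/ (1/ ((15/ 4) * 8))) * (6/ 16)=12.50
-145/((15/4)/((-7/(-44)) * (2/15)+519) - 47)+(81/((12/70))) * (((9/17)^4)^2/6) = 1604231096898592865/449170779516865132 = 3.57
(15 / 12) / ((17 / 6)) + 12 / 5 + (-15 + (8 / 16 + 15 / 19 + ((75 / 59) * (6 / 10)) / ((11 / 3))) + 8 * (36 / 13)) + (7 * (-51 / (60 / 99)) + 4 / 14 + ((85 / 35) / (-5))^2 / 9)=-69372886466959 / 120179159100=-577.25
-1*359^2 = -128881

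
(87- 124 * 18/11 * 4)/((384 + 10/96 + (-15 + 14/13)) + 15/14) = -34817328/17837941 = -1.95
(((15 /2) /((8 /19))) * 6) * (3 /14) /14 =2565 /1568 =1.64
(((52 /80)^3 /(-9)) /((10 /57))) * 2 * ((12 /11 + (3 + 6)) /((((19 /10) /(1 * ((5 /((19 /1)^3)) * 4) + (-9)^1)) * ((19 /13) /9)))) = 586921781043 /5734124000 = 102.36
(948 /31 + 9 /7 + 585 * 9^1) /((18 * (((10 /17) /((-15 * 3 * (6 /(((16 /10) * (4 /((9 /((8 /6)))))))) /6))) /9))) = -5935317525 /27776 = -213685.11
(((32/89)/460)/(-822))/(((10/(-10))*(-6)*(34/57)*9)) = -19/643607505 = -0.00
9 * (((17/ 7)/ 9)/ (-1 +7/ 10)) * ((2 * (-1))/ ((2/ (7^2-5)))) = 7480/ 21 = 356.19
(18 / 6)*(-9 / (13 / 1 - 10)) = -9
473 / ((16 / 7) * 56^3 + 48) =43 / 36496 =0.00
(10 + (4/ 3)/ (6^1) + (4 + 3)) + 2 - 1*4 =137/ 9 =15.22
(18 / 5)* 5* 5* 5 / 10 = 45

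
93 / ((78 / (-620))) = -9610 / 13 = -739.23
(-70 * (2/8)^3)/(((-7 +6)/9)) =315/32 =9.84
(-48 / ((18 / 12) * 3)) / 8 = -4 / 3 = -1.33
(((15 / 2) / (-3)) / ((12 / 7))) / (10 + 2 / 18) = -15 / 104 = -0.14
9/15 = 3/5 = 0.60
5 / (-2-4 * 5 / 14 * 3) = -0.80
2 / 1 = 2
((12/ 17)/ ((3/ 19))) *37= 2812/ 17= 165.41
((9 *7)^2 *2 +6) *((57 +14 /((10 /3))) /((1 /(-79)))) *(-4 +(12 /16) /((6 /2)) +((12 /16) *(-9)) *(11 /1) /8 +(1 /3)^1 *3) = 924184107 /2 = 462092053.50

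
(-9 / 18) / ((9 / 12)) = -2 / 3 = -0.67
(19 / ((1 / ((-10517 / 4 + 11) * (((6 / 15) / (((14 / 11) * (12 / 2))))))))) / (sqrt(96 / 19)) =-729619 * sqrt(114) / 6720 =-1159.26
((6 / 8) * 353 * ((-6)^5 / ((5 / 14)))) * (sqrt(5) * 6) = -172930464 * sqrt(5) / 5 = -77336854.58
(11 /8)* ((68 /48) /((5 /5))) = 187 /96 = 1.95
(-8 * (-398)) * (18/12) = 4776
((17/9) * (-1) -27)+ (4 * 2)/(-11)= -2932/99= -29.62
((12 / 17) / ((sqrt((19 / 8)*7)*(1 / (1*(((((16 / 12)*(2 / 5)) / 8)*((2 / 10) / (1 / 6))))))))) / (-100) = -12*sqrt(266) / 1413125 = -0.00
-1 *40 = -40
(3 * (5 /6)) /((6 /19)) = 7.92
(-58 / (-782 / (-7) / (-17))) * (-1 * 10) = -2030 / 23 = -88.26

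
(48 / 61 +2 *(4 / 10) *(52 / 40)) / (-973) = -398 / 211975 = -0.00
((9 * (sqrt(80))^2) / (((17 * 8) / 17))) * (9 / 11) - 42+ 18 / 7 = 34.21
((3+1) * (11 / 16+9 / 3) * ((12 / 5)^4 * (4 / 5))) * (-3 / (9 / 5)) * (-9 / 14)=1835136 / 4375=419.46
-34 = -34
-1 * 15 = -15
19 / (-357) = -19 / 357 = -0.05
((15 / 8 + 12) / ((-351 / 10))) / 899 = -185 / 420732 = -0.00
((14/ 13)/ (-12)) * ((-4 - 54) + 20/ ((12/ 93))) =-8.71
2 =2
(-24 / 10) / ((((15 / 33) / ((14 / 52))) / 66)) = -93.82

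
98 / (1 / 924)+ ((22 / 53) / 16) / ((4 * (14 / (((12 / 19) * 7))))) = 1458973857 / 16112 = 90552.00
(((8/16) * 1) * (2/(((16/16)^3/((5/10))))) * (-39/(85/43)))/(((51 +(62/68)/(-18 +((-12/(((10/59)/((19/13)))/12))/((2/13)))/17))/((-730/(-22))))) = -5127726006/798904579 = -6.42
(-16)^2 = 256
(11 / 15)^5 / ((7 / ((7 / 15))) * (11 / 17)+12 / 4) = 2737867 / 164025000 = 0.02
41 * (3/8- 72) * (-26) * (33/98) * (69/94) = 695416293/36848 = 18872.57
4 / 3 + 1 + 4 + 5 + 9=61 / 3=20.33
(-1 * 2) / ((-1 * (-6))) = -1 / 3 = -0.33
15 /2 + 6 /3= 19 /2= 9.50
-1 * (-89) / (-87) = -89 / 87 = -1.02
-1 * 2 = -2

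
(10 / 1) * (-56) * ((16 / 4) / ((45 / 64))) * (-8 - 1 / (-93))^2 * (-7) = 1423394.39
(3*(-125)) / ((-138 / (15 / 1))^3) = 46875 / 97336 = 0.48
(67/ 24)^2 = 7.79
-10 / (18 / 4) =-20 / 9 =-2.22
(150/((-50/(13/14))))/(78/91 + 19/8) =-156/181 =-0.86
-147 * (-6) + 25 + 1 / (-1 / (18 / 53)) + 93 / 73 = 3512798 / 3869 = 907.93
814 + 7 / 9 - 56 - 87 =6046 / 9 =671.78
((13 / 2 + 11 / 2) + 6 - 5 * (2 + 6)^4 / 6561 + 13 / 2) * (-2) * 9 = -280529 / 729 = -384.81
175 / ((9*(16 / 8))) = 175 / 18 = 9.72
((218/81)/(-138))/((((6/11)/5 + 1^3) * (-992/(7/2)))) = 41965/676403136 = 0.00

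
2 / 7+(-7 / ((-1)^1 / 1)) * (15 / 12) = 253 / 28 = 9.04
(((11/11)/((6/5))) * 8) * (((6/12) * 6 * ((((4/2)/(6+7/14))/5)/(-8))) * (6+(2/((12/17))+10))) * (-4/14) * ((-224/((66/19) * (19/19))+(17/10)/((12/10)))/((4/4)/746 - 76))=7797565/11350339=0.69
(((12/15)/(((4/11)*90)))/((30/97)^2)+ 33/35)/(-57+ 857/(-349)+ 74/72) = -0.02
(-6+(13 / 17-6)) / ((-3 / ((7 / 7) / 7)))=191 / 357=0.54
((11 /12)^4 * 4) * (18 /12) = 14641 /3456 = 4.24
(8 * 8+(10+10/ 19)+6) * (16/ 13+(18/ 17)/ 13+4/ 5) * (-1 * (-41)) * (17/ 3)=9760788/ 247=39517.36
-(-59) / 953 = 59 / 953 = 0.06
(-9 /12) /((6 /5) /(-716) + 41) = -2685 /146774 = -0.02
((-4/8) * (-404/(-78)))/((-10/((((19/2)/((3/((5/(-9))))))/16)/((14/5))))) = -9595/943488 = -0.01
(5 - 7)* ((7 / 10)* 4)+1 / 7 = -191 / 35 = -5.46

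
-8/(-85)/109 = 8/9265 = 0.00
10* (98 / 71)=13.80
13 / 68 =0.19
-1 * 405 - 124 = -529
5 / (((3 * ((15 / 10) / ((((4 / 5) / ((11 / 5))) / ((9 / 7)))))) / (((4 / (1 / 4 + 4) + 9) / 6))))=23660 / 45441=0.52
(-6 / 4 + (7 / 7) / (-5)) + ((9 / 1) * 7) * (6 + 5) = 6913 / 10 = 691.30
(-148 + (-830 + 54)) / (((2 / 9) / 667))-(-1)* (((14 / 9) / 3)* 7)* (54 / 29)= -80427998 / 29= -2773379.24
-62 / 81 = -0.77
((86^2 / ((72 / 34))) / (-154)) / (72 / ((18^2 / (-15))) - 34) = 31433 / 51744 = 0.61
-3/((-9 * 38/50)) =25/57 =0.44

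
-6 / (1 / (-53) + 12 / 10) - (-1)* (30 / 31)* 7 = 16440 / 9703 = 1.69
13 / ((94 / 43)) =559 / 94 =5.95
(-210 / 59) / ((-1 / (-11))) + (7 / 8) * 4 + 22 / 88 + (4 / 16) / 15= -62633 / 1770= -35.39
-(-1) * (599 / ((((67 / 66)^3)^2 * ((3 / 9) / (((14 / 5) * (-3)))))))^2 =38915441462756799337272105517056 / 204567972615821428614025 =190232327.01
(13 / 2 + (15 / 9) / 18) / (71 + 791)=0.01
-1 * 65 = -65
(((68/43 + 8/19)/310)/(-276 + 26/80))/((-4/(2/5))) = 3272/1396404145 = 0.00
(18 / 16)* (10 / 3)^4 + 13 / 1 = 1367 / 9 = 151.89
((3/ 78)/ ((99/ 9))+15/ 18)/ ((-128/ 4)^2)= 359/ 439296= 0.00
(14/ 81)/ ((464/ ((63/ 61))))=49/ 127368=0.00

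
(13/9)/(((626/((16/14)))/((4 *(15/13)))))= 80/6573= 0.01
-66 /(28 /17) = -561 /14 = -40.07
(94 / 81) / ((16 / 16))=94 / 81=1.16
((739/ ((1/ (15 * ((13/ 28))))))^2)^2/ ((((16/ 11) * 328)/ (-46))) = -109103006953228328308125/ 1612857344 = -67645788611809.38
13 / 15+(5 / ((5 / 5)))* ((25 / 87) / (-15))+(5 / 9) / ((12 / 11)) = 20047 / 15660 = 1.28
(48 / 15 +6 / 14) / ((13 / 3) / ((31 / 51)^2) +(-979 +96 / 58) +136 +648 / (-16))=-7078726 / 1697449215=-0.00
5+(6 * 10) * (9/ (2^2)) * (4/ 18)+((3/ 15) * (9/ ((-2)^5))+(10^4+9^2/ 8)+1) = 1607371/ 160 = 10046.07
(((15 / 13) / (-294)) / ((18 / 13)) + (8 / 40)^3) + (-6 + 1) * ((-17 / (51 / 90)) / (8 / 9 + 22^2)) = 75661399 / 240565500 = 0.31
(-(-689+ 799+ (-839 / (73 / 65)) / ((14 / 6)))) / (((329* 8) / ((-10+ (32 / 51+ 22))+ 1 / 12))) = 1.01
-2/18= -1/9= -0.11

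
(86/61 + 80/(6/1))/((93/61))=9.67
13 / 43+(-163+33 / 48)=-111463 / 688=-162.01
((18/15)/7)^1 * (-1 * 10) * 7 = -12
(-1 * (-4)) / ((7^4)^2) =4 / 5764801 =0.00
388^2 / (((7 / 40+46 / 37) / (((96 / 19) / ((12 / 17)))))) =30301496320 / 39881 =759797.81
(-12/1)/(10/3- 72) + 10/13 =1264/1339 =0.94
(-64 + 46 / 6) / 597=-169 / 1791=-0.09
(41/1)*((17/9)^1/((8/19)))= 13243/72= 183.93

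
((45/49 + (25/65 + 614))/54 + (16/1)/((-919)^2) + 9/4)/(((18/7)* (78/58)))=22990606432147/5826842546616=3.95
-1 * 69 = -69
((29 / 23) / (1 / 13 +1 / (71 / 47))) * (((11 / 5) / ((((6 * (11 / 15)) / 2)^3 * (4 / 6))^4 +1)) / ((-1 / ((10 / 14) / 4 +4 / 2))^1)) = -0.00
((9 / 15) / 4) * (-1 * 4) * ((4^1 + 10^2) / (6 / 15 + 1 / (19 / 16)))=-2964 / 59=-50.24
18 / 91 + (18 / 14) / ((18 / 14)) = 109 / 91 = 1.20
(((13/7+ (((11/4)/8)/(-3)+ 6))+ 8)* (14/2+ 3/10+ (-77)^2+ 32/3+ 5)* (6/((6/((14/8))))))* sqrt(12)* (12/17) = 1888975661* sqrt(3)/8160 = 400956.11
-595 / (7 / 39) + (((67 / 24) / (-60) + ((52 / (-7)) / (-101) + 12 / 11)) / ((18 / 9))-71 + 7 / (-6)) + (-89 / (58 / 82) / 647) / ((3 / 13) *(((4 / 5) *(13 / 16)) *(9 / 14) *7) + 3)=-9962689223902759 / 2941744196160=-3386.66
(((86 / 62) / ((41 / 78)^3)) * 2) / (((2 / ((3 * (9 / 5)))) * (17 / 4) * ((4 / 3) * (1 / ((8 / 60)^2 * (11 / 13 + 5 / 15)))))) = 866458944 / 4540170875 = 0.19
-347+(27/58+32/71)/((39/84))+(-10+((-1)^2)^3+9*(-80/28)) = -71151670/187369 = -379.74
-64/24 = -8/3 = -2.67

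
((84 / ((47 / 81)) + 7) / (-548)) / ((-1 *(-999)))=-7133 / 25730244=-0.00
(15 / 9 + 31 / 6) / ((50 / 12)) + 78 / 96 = 981 / 400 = 2.45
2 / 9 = 0.22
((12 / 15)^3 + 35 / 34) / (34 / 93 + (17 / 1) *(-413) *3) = -609243 / 8325006250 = -0.00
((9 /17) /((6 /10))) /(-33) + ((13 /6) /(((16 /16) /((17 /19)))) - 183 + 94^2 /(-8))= -13703084 /10659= -1285.59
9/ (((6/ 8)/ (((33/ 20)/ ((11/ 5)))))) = 9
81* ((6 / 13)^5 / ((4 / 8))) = 1259712 / 371293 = 3.39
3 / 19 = 0.16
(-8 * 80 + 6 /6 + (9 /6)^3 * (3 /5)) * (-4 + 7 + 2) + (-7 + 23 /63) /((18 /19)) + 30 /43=-622433443 /195048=-3191.18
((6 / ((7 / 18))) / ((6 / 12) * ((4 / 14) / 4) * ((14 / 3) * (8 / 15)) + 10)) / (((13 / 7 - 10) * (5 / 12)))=-1944 / 4313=-0.45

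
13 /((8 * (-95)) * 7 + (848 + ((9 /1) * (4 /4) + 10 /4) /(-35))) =-0.00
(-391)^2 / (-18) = -152881 / 18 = -8493.39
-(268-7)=-261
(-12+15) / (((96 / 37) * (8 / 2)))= 37 / 128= 0.29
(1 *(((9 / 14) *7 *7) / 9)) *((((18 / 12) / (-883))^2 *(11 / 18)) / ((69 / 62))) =2387 / 430388328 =0.00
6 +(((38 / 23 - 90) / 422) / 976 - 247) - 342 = -345174605 / 592066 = -583.00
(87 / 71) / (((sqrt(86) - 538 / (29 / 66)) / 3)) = -134380026 / 44756473699 - 219501 * sqrt(86) / 89512947398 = -0.00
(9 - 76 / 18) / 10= 43 / 90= 0.48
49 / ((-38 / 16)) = -392 / 19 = -20.63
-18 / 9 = -2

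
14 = 14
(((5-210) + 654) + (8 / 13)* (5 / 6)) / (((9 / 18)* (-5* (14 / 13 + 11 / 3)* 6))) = -17531 / 2775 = -6.32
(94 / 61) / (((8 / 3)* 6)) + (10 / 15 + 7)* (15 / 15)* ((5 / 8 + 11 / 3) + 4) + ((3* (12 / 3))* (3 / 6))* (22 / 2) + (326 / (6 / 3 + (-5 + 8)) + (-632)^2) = 2193907573 / 5490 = 399618.87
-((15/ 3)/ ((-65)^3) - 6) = 329551/ 54925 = 6.00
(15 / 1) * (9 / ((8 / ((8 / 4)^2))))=135 / 2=67.50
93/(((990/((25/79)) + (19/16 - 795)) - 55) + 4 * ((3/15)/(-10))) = 1200/29413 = 0.04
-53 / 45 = -1.18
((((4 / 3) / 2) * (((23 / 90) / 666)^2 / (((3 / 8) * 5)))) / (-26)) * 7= -3703 / 262723763250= -0.00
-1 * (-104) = 104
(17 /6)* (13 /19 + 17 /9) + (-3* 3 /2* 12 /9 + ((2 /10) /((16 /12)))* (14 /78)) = 175711 /133380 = 1.32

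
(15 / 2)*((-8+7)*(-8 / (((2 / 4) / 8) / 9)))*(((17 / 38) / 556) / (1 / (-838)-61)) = -905040 / 7941487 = -0.11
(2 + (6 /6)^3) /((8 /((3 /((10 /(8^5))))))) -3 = 18417 /5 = 3683.40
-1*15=-15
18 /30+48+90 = 693 /5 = 138.60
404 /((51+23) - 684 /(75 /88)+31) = -10100 /17439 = -0.58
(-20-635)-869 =-1524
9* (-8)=-72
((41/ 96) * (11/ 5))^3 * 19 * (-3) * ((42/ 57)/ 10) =-642136957/ 184320000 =-3.48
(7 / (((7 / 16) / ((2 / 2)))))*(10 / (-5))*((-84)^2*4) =-903168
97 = 97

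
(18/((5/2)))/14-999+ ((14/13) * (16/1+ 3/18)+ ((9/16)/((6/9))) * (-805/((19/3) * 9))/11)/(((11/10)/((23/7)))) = -47685434197/50210160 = -949.72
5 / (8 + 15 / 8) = 40 / 79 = 0.51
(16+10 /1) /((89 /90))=2340 /89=26.29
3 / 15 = 1 / 5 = 0.20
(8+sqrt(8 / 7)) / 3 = 2 * sqrt(14) / 21+8 / 3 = 3.02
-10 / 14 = -5 / 7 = -0.71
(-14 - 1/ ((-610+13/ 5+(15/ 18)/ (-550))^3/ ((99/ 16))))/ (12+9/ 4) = -28862731715368840/ 29378137696798281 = -0.98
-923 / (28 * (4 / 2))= -923 / 56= -16.48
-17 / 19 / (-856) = 17 / 16264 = 0.00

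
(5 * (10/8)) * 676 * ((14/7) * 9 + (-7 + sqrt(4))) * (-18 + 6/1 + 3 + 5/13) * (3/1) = -1419600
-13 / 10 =-1.30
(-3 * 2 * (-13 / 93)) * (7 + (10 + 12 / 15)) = 2314 / 155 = 14.93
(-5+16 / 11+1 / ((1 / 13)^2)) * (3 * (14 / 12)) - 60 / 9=18890 / 33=572.42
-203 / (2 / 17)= -3451 / 2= -1725.50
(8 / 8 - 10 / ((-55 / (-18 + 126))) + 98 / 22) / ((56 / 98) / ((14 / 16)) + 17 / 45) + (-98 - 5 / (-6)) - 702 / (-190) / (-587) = -609300282103 / 8365753770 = -72.83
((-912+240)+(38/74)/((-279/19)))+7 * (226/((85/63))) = 439171673/877455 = 500.51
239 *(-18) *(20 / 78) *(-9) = 129060 / 13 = 9927.69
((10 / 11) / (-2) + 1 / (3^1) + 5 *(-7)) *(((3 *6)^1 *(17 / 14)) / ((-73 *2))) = 59109 / 11242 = 5.26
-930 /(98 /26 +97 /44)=-177320 /1139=-155.68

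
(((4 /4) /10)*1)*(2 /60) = 1 /300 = 0.00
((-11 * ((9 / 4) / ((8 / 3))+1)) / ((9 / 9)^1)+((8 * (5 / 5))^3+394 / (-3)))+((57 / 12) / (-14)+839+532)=1163263 / 672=1731.05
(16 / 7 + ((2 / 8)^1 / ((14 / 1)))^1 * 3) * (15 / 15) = 131 / 56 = 2.34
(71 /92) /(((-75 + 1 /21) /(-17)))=25347 /144808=0.18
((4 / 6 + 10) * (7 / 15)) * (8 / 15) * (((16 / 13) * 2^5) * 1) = 917504 / 8775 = 104.56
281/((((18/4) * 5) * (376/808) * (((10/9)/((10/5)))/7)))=397334/1175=338.16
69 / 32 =2.16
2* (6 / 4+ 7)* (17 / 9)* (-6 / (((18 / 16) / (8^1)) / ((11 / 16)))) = -25432 / 27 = -941.93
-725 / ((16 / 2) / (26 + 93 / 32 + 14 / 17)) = -2694.26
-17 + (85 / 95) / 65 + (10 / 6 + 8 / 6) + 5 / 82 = -1410211 / 101270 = -13.93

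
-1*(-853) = 853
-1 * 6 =-6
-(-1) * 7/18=7/18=0.39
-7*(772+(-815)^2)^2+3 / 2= -6191094140123 / 2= -3095547070061.50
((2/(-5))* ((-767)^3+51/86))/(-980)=-5543531281/30100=-184170.47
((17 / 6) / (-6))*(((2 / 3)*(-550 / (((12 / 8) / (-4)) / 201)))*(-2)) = 185614.81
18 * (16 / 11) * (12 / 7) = 3456 / 77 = 44.88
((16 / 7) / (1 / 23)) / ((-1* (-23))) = 16 / 7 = 2.29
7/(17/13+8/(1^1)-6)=91/43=2.12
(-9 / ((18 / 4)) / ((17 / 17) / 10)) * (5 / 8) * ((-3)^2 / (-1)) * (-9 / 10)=-101.25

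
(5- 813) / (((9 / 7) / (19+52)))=-401576 / 9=-44619.56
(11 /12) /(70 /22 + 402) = 121 /53484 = 0.00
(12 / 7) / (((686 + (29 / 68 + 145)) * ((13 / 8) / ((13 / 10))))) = 0.00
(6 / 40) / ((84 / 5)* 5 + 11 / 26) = 39 / 21950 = 0.00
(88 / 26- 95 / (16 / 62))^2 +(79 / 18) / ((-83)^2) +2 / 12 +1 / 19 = 133035.77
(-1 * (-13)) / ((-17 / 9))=-117 / 17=-6.88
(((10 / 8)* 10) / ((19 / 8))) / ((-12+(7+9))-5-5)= -50 / 57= -0.88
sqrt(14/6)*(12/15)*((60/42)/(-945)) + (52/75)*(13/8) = 169/150 - 8*sqrt(21)/19845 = 1.12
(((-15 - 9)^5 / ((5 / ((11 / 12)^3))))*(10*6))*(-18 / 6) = 220796928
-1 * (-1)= 1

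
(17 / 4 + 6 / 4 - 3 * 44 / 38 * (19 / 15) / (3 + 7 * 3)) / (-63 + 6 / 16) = -4 / 45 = -0.09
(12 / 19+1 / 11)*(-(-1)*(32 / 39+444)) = 2619548 / 8151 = 321.38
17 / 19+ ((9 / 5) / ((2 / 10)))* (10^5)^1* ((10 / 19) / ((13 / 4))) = 36000221 / 247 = 145749.88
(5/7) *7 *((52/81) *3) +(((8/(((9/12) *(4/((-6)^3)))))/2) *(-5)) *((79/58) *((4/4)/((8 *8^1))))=126145/3132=40.28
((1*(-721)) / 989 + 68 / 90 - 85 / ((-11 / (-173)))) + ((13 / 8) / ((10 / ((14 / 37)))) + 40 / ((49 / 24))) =-9352348191187 / 7100505720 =-1317.14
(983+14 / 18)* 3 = 8854 / 3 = 2951.33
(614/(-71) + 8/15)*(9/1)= -25926/355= -73.03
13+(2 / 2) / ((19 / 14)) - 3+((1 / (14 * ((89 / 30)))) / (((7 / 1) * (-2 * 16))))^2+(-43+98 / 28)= -28.76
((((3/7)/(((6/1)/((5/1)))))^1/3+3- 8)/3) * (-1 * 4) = 6.51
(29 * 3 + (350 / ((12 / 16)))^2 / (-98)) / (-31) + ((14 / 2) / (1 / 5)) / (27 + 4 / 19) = 70.16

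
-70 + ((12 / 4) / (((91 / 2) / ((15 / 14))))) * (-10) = -45040 / 637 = -70.71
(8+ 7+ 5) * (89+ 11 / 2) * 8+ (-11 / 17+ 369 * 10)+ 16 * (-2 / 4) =319623 / 17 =18801.35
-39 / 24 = -13 / 8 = -1.62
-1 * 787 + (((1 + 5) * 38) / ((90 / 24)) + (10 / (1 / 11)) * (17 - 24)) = -7481 / 5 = -1496.20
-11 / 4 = -2.75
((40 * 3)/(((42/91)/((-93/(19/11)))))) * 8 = -2127840/19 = -111991.58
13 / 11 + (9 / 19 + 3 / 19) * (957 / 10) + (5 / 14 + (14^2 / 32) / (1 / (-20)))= -442696 / 7315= -60.52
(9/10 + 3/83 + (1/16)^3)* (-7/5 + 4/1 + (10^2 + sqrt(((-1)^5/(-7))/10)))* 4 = 1591711* sqrt(70)/29747200 + 816547743/2124800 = 384.74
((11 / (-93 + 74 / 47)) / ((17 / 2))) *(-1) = 1034 / 73049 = 0.01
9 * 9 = 81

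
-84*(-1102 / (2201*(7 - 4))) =30856 / 2201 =14.02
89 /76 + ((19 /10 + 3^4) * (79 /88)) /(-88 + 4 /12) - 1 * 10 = -42557047 /4397360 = -9.68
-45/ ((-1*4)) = 45/ 4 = 11.25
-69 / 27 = -23 / 9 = -2.56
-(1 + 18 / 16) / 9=-17 / 72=-0.24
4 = 4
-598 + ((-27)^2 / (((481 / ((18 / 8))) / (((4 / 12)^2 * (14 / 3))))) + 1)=-572613 / 962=-595.23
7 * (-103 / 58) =-721 / 58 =-12.43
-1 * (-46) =46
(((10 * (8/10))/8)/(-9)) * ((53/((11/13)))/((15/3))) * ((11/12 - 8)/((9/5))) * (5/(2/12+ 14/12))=292825/14256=20.54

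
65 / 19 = 3.42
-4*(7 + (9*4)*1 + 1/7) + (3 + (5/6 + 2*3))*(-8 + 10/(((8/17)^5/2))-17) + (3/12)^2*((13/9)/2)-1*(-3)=8367283235/1032192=8106.32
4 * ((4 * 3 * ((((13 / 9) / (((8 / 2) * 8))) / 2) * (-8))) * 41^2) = -14568.67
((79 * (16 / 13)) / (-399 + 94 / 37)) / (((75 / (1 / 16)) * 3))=-2923 / 42906825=-0.00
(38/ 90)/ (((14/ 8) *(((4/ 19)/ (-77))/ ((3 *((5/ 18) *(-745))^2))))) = -11020021375/ 972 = -11337470.55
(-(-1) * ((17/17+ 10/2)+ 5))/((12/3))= 11/4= 2.75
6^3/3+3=75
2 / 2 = 1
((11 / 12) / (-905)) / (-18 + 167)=-0.00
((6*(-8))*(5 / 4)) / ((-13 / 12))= 720 / 13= 55.38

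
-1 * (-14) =14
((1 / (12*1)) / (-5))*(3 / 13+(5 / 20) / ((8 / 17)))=-317 / 24960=-0.01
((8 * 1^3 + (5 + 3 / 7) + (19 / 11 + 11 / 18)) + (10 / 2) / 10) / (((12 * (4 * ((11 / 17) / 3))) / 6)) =191641 / 20328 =9.43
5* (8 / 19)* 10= 400 / 19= 21.05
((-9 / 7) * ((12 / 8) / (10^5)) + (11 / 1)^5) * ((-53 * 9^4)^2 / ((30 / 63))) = 81790814084283126417591 / 2000000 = 40895407042141563.21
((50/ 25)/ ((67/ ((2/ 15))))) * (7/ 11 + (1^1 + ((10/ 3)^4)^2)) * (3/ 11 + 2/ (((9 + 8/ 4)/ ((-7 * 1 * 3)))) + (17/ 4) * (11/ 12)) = 20352184813/ 957420486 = 21.26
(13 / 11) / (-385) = -13 / 4235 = -0.00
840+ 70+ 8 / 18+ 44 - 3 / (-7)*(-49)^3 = -49466.56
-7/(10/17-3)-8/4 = 37/41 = 0.90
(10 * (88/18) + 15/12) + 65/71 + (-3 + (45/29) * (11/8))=7440271/148248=50.19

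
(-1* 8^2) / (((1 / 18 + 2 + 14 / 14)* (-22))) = 576 / 605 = 0.95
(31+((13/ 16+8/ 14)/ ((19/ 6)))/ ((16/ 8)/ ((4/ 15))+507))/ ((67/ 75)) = 424268325/ 12225892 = 34.70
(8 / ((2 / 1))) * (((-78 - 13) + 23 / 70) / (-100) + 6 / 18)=26041 / 5250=4.96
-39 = -39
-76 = -76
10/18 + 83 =752/9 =83.56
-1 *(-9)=9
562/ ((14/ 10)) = 2810/ 7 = 401.43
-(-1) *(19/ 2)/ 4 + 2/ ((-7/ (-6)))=229/ 56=4.09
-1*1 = -1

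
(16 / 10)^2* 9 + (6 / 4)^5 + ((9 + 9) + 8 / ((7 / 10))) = 336349 / 5600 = 60.06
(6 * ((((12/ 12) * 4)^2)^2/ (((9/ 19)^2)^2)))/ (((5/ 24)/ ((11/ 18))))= 2935871488/ 32805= 89494.63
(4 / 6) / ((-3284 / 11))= -11 / 4926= -0.00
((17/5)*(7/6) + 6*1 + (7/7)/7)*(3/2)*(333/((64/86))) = 30399237/4480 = 6785.54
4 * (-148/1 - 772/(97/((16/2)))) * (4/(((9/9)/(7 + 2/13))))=-30551616/1261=-24228.09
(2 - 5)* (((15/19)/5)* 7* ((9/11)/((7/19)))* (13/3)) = -351/11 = -31.91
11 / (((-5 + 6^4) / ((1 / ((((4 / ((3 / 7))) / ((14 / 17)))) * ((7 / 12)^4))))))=342144 / 52694747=0.01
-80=-80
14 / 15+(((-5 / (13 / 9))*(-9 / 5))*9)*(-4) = -43558 / 195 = -223.37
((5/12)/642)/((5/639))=71/856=0.08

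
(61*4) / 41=244 / 41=5.95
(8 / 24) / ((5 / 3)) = 1 / 5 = 0.20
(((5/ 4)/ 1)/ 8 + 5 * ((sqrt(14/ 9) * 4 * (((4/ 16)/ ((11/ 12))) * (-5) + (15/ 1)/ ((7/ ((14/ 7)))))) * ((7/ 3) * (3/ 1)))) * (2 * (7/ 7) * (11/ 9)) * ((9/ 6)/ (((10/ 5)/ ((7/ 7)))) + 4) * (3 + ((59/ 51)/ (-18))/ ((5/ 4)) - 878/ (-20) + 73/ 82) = 938824865/ 10839744 + 4267385750 * sqrt(14)/ 56457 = 282905.31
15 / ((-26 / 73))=-1095 / 26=-42.12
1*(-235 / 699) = -235 / 699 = -0.34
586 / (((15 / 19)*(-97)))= -11134 / 1455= -7.65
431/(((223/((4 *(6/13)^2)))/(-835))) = -51823440/37687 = -1375.10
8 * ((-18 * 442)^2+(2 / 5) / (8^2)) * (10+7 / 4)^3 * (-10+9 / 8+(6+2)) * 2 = -7360395403174121 / 5120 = -1437577227182.45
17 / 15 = 1.13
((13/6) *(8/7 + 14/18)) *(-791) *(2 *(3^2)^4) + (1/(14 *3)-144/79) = -143314403195/3318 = -43193008.80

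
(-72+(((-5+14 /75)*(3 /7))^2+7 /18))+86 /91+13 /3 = -444861761 /7166250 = -62.08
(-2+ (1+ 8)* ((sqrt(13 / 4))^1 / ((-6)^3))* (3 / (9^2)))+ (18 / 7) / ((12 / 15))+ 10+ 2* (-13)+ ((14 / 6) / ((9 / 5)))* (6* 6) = 1339 / 42-sqrt(13) / 1296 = 31.88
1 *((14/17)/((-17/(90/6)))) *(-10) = 2100/289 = 7.27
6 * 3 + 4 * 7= 46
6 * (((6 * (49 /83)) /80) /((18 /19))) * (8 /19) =49 /415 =0.12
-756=-756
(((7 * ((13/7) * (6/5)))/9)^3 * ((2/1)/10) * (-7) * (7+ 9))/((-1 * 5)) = 1968512/84375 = 23.33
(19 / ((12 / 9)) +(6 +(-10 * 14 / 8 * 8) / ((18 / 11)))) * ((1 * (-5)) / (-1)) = -11755 / 36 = -326.53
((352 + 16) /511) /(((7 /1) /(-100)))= -10.29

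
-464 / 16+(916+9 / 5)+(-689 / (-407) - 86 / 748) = 5600477 / 6290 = 890.38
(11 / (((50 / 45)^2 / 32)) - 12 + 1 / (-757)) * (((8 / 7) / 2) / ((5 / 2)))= 62.43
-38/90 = -19/45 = -0.42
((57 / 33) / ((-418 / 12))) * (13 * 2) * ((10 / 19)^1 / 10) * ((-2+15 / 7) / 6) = -26 / 16093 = -0.00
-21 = -21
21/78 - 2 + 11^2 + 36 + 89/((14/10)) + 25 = 44379/182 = 243.84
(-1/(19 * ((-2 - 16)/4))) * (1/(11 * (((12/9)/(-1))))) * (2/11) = -1/6897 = -0.00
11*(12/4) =33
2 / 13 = 0.15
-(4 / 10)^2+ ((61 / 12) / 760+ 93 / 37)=2.36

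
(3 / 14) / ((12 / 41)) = 41 / 56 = 0.73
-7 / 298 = -0.02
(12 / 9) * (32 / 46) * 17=1088 / 69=15.77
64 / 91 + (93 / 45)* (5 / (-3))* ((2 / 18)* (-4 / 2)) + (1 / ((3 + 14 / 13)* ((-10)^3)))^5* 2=2263692203608999997263199297 / 1541259489451500000000000000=1.47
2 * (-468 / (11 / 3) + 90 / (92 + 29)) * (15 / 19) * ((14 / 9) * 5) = -3582600 / 2299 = -1558.33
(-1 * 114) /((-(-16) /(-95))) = 5415 /8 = 676.88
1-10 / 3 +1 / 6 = -13 / 6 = -2.17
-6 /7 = -0.86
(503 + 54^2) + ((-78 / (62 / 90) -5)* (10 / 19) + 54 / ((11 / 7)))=21971193 / 6479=3391.14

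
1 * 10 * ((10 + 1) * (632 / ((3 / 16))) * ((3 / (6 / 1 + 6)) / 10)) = 27808 / 3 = 9269.33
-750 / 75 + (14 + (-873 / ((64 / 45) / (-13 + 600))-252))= -23076167 / 64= -360565.11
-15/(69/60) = -300/23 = -13.04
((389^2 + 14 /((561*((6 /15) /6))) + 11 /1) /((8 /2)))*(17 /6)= 14149577 /132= 107193.77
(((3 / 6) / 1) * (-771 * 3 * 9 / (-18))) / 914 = 2313 / 3656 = 0.63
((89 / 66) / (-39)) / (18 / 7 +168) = -0.00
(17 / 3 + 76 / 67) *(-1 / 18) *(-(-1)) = -0.38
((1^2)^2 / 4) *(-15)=-3.75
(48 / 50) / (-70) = -12 / 875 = -0.01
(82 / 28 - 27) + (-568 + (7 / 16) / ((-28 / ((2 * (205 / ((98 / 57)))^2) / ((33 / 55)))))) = -409525503 / 307328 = -1332.54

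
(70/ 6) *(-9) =-105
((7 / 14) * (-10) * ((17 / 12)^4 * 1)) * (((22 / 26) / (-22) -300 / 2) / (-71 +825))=4.01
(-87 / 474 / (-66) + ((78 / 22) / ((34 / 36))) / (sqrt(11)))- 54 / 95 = -560357 / 990660 + 702 * sqrt(11) / 2057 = 0.57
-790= -790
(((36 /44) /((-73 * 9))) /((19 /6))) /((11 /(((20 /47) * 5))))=-600 /7887869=-0.00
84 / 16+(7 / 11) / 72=4165 / 792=5.26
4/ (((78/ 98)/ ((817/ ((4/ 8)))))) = 320264/ 39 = 8211.90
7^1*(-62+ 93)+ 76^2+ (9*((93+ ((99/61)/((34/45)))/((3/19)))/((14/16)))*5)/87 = 1274858243/210511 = 6056.02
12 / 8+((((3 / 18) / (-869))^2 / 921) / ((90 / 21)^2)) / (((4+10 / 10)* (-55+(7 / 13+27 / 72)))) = 59416627951054369 / 39611085300703125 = 1.50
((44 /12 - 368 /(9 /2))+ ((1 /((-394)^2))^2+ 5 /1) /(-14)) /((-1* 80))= 238259058586361 /242910014215680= 0.98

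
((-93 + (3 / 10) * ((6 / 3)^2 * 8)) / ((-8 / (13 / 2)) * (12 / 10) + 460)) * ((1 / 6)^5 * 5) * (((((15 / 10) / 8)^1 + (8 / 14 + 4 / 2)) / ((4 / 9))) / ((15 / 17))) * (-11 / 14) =34804627 / 53836038144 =0.00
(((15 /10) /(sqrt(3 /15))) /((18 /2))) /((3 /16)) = 1.99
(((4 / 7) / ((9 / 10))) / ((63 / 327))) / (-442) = -2180 / 292383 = -0.01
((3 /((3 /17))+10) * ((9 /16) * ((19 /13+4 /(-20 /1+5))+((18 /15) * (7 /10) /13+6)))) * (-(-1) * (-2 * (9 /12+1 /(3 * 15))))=-4427289 /26000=-170.28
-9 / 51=-3 / 17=-0.18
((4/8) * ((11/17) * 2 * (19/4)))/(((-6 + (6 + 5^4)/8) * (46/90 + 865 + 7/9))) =0.00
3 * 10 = 30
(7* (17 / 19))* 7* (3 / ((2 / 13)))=32487 / 38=854.92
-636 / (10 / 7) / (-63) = 106 / 15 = 7.07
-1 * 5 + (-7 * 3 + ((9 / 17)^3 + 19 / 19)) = -24.85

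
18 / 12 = 3 / 2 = 1.50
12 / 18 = 2 / 3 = 0.67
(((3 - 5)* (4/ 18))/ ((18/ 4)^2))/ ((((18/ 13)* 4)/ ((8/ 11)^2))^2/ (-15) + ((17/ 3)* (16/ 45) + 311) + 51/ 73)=-63165440/ 881822512053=-0.00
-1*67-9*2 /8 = -277 /4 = -69.25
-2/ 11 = -0.18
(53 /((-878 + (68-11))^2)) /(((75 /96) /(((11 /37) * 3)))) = 0.00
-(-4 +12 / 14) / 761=0.00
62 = 62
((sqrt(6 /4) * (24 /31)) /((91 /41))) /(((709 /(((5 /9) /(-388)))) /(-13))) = 0.00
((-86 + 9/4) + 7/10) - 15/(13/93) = -49493/260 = -190.36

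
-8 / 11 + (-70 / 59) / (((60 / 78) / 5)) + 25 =10748 / 649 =16.56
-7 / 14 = -1 / 2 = -0.50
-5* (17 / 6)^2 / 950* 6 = -289 / 1140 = -0.25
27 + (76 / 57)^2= 28.78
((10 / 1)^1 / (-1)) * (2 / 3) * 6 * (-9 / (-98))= -180 / 49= -3.67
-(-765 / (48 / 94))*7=83895 / 8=10486.88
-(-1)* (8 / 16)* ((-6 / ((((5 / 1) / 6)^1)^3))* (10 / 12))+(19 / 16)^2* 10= 31301 / 3200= 9.78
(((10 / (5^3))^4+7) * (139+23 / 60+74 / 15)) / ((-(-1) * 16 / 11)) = 260448008359 / 375000000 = 694.53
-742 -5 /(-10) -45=-1573 /2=-786.50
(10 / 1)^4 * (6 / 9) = 20000 / 3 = 6666.67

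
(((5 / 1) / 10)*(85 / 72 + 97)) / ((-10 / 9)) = -7069 / 160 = -44.18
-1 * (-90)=90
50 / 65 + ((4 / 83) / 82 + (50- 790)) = -32702804 / 44239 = -739.23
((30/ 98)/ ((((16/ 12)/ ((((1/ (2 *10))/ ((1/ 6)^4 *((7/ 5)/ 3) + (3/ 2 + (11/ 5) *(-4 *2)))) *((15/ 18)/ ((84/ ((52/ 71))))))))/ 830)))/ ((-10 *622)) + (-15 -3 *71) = -2161822925820867/ 9481679527964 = -228.00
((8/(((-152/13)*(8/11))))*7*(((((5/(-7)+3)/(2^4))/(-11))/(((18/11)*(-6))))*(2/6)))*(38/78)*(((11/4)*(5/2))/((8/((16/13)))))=-605/404352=-0.00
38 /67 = 0.57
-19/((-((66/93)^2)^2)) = 17546899/234256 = 74.90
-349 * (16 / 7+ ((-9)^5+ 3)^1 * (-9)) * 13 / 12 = -200919640.69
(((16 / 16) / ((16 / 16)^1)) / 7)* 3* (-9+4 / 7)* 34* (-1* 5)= 30090 / 49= 614.08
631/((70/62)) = 558.89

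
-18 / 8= -9 / 4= -2.25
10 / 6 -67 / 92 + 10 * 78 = 215539 / 276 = 780.94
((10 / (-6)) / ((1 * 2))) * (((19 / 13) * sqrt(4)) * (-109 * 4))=41420 / 39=1062.05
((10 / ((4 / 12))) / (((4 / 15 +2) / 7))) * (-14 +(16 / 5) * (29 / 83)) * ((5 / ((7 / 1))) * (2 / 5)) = -481140 / 1411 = -340.99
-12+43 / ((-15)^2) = -2657 / 225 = -11.81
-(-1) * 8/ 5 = 8/ 5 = 1.60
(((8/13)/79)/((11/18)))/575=144/6495775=0.00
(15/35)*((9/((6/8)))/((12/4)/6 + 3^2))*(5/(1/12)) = 4320/133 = 32.48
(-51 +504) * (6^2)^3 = 21135168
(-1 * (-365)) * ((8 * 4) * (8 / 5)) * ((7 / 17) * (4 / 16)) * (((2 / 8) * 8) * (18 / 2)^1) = 588672 / 17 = 34627.76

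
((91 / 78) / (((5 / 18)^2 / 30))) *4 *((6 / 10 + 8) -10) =-63504 / 25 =-2540.16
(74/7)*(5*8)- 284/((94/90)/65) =-5675780/329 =-17251.61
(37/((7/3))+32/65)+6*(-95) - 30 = -265561/455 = -583.65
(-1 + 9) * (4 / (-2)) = -16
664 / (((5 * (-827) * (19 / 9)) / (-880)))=1051776 / 15713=66.94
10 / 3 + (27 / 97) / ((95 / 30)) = 18916 / 5529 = 3.42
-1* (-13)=13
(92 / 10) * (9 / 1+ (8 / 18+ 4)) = 5566 / 45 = 123.69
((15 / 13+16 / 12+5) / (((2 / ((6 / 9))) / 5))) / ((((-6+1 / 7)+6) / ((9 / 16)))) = 2555 / 52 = 49.13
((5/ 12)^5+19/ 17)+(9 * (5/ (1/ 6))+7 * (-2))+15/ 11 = 12028127927/ 46531584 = 258.49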